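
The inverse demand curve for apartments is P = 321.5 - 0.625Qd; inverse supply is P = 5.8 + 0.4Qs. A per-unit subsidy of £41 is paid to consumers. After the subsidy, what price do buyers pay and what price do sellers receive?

Pre-subsidy: 321.5 - 0.625Q = 5.8 + 0.4Q gives Q* = 308 and P* = 129.
With the rebate, buyers effectively pay Pb = Ps − 41, where Ps is the price sellers receive.
On the curves, Pb = 321.5 - 0.625Q and Ps = 5.8 + 0.4Q; the wedge Ps − Pb = 41 gives 5.8 + 0.4Q − (321.5 - 0.625Q) = 41, so Q' = 348.
Then Pb = 321.5 − 0.625·348 = 104 and Ps = 5.8 + 0.4·348 = 145.

Buyers pay £104; sellers receive £145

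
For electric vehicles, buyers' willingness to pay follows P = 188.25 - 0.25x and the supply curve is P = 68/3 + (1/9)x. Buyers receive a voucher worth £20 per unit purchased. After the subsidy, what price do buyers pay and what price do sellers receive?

Buyers pay 777/13; sellers receive 1037/13

Pre-subsidy: 188.25 - 0.25x = 68/3 + (1/9)x gives x* = 5961/13 and P* = 957/13.
With the rebate, buyers effectively pay Pb = Ps − 20, where Ps is the price sellers receive.
On the curves, Pb = 188.25 - 0.25x and Ps = 68/3 + (1/9)x; the wedge Ps − Pb = 20 gives 68/3 + (1/9)x − (188.25 - 0.25x) = 20, so x' = 6681/13.
Then Pb = 188.25 − 0.25·(6681/13) = 777/13 and Ps = 68/3 + (1/9)·(6681/13) = 1037/13.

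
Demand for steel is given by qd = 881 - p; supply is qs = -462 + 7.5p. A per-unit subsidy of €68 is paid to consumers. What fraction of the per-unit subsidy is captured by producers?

Producer share = 2/17

Pre-subsidy: 881 - p = -462 + 7.5p gives p* = 158, q* = 723.
With the rebate, buyers effectively pay pb = ps − 68, where ps is the price sellers receive.
Demand in terms of ps becomes qd = 881 − 1(ps − 68) = 949 - ps. Setting this equal to supply: 949 - ps = -462 + 7.5ps, so ps = 166.
Buyers pay pb = 166 − 68 = 98; q' = -462 + 7.5·166 = 783.
Buyers' price falls by p* − pb = 158 − 98 = 60; sellers' price rises by ps − p* = 166 − 158 = 8.
So producers capture 8/68 = 2/17 of each unit of subsidy.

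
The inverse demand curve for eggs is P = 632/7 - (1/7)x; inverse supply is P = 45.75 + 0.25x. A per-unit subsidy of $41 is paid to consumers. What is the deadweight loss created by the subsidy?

Deadweight loss = 23534/11

Pre-subsidy: 632/7 - (1/7)x = 45.75 + 0.25x gives x* = 1247/11 and P* = 815/11.
With the rebate, buyers effectively pay Pb = Ps − 41, where Ps is the price sellers receive.
On the curves, Pb = 632/7 - (1/7)x and Ps = 45.75 + 0.25x; the wedge Ps − Pb = 41 gives 45.75 + 0.25x − (632/7 - (1/7)x) = 41, so x' = 2395/11.
Then Pb = 632/7 − (1/7)·(2395/11) = 651/11 and Ps = 45.75 + 0.25·(2395/11) = 1102/11.
The subsidy expands output by 2395/11 − 1247/11 = 1148/11 past the efficient level; on those units the gap between marginal cost and willingness to pay runs from 0 up to 41.
DWL = ½ × 41 × 1148/11 = 23534/11.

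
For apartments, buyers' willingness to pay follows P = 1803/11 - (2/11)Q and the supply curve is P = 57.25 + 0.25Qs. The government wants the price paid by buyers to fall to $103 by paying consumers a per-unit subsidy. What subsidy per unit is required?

At a buyer price of 103, quantity demanded is 901.5 − 5.5·103 = 335.
Sellers supply 335 only when they receive Ps = 57.25 + 0.25·335 = 141.
s = Ps − Pb = 141 − 103 = 38.

Required subsidy s = $38 per unit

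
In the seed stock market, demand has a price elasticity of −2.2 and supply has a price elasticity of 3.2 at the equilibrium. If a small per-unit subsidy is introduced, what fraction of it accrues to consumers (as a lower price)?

Consumer share = 16/27

For a small subsidy around the equilibrium, the benefit split depends on the relative slopes, which at a point are proportional to the elasticities.
Buyer share = εs/(εs + |εd|) = 3.2/(3.2 + 2.2) = 16/27; seller share = |εd|/(εs + |εd|) = 11/27.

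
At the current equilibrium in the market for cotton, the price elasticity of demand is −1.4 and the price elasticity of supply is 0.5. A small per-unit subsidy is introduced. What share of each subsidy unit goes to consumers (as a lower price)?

For a small subsidy around the equilibrium, the benefit split depends on the relative slopes, which at a point are proportional to the elasticities.
Buyer share = εs/(εs + |εd|) = 0.5/(0.5 + 1.4) = 5/19; seller share = |εd|/(εs + |εd|) = 14/19.

Consumer share = 5/19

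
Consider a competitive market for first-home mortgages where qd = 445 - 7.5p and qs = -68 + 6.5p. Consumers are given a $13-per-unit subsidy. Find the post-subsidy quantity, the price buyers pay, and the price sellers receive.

q' = 12065/56; buyers pay 857/28; sellers receive 1221/28

Pre-subsidy: 445 - 7.5p = -68 + 6.5p gives p* = 513/14, q* = 4765/28.
With the rebate, buyers effectively pay pb = ps − 13, where ps is the price sellers receive.
Demand in terms of ps becomes qd = 445 − 7.5(ps − 13) = 542.5 - 7.5ps. Setting this equal to supply: 542.5 - 7.5ps = -68 + 6.5ps, so ps = 1221/28.
Buyers pay pb = 1221/28 − 13 = 857/28; q' = -68 + 6.5·(1221/28) = 12065/56.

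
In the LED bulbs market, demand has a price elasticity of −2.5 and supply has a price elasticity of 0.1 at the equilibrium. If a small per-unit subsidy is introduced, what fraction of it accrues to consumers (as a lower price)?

For a small subsidy around the equilibrium, the benefit split depends on the relative slopes, which at a point are proportional to the elasticities.
Buyer share = εs/(εs + |εd|) = 0.1/(0.1 + 2.5) = 1/26; seller share = |εd|/(εs + |εd|) = 25/26.

Consumer share = 1/26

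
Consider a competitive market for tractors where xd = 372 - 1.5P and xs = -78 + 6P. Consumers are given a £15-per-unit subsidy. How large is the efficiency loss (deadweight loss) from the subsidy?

Deadweight loss = £135

Pre-subsidy: 372 - 1.5P = -78 + 6P gives P* = 60, x* = 282.
With the rebate, buyers effectively pay Pb = Ps − 15, where Ps is the price sellers receive.
Demand in terms of Ps becomes xd = 372 − 1.5(Ps − 15) = 394.5 - 1.5Ps. Setting this equal to supply: 394.5 - 1.5Ps = -78 + 6Ps, so Ps = 63.
Buyers pay Pb = 63 − 15 = 48; x' = -78 + 6·63 = 300.
The subsidy expands output by 300 − 282 = 18 past the efficient level; on those units the gap between marginal cost and willingness to pay runs from 0 up to 15.
DWL = ½ × 15 × 18 = 135.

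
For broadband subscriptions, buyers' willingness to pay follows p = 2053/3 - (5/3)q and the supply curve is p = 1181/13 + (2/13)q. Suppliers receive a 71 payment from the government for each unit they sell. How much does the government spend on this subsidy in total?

Pre-subsidy: 2053/3 - (5/3)q = 1181/13 + (2/13)q gives q* = 326 and p* = 141.
With the subsidy, sellers receive ps = pb + 71 for each unit, where pb is the price buyers pay.
On the curves, pb = 2053/3 - (5/3)q and ps = 1181/13 + (2/13)q; the wedge ps − pb = 71 gives 1181/13 + (2/13)q − (2053/3 - (5/3)q) = 71, so q' = 365.
Then pb = 2053/3 − (5/3)·365 = 76 and ps = 1181/13 + (2/13)·365 = 147.
Government outlay = subsidy × quantity = 71 × 365 = 25915.

Government cost = 25915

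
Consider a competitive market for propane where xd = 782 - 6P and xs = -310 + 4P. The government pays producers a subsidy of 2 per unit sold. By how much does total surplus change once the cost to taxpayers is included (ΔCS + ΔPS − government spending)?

Net change in total surplus = -4.8

Pre-subsidy: 782 - 6P = -310 + 4P gives P* = 109.2, x* = 126.8.
With the subsidy, sellers receive Ps = Pb + 2 for each unit, where Pb is the price buyers pay.
Supply in terms of Pb becomes xs = -310 + 4(Pb + 2) = -302 + 4Pb. Setting this equal to demand: 782 - 6Pb = -302 + 4Pb, so Pb = 108.4.
Sellers receive Ps = 108.4 + 2 = 110.4; x' = 782 − 6·108.4 = 131.6.
ΔCS = ½(126.8 + 131.6)(109.2 − 108.4) = 103.36; ΔPS = ½(126.8 + 131.6)(110.4 − 109.2) = 155.04.
Government spending = 2 × 131.6 = 263.2.
Net change = 103.36 + 155.04 − 263.2 = -4.8. The loss equals the DWL triangle ½·2·4.8.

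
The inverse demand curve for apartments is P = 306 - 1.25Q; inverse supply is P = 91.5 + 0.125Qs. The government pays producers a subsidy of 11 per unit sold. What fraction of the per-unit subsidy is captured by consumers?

Pre-subsidy: 306 - 1.25Q = 91.5 + 0.125Q gives Q* = 156 and P* = 111.
With the subsidy, sellers receive Ps = Pb + 11 for each unit, where Pb is the price buyers pay.
On the curves, Pb = 306 - 1.25Q and Ps = 91.5 + 0.125Q; the wedge Ps − Pb = 11 gives 91.5 + 0.125Q − (306 - 1.25Q) = 11, so Q' = 164.
Then Pb = 306 − 1.25·164 = 101 and Ps = 91.5 + 0.125·164 = 112.
Buyers' price falls by P* − Pb = 111 − 101 = 10; sellers' price rises by Ps − P* = 112 − 111 = 1.
So consumers capture 10/11 = 10/11 of each unit of subsidy.

Consumer share = 10/11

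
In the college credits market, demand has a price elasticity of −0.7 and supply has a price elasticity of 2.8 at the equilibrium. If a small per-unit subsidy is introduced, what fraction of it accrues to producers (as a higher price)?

Producer share = 0.2

For a small subsidy around the equilibrium, the benefit split depends on the relative slopes, which at a point are proportional to the elasticities.
Buyer share = εs/(εs + |εd|) = 2.8/(2.8 + 0.7) = 0.8; seller share = |εd|/(εs + |εd|) = 0.2.
So producers capture 0.2 of the subsidy.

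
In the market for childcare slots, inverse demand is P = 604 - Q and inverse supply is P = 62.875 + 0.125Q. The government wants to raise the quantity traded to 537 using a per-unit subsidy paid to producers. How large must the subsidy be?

At Q = 537, from the demand curve buyers pay Pb = 604 − 1·537 = 67; from the supply curve sellers need Ps = 62.875 + 0.125·537 = 130.
The subsidy must fill the gap: s = Ps − Pb = 130 − 67 = 63.

Required subsidy s = 63 per unit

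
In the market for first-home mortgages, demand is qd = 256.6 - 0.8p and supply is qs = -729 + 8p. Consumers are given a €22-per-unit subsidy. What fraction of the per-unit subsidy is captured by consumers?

Consumer share = 10/11

Pre-subsidy: 256.6 - 0.8p = -729 + 8p gives p* = 112, q* = 167.
With the rebate, buyers effectively pay pb = ps − 22, where ps is the price sellers receive.
Demand in terms of ps becomes qd = 256.6 − 0.8(ps − 22) = 274.2 - 0.8ps. Setting this equal to supply: 274.2 - 0.8ps = -729 + 8ps, so ps = 114.
Buyers pay pb = 114 − 22 = 92; q' = -729 + 8·114 = 183.
Buyers' price falls by p* − pb = 112 − 92 = 20; sellers' price rises by ps − p* = 114 − 112 = 2.
So consumers capture 20/22 = 10/11 of each unit of subsidy.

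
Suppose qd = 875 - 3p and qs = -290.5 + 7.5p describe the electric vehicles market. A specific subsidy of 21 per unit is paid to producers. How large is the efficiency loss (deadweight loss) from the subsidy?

Deadweight loss = 472.5

Pre-subsidy: 875 - 3p = -290.5 + 7.5p gives p* = 111, q* = 542.
With the subsidy, sellers receive ps = pb + 21 for each unit, where pb is the price buyers pay.
Supply in terms of pb becomes qs = -290.5 + 7.5(pb + 21) = -133 + 7.5pb. Setting this equal to demand: 875 - 3pb = -133 + 7.5pb, so pb = 96.
Sellers receive ps = 96 + 21 = 117; q' = 875 − 3·96 = 587.
The subsidy expands output by 587 − 542 = 45 past the efficient level; on those units the gap between marginal cost and willingness to pay runs from 0 up to 21.
DWL = ½ × 21 × 45 = 472.5.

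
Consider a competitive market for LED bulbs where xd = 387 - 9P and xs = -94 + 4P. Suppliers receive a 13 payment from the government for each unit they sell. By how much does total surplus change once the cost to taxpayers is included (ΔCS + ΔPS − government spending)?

Pre-subsidy: 387 - 9P = -94 + 4P gives P* = 37, x* = 54.
With the subsidy, sellers receive Ps = Pb + 13 for each unit, where Pb is the price buyers pay.
Supply in terms of Pb becomes xs = -94 + 4(Pb + 13) = -42 + 4Pb. Setting this equal to demand: 387 - 9Pb = -42 + 4Pb, so Pb = 33.
Sellers receive Ps = 33 + 13 = 46; x' = 387 − 9·33 = 90.
ΔCS = ½(54 + 90)(37 − 33) = 288; ΔPS = ½(54 + 90)(46 − 37) = 648.
Government spending = 13 × 90 = 1170.
Net change = 288 + 648 − 1170 = -234. The loss equals the DWL triangle ½·13·36.

Net change in total surplus = -234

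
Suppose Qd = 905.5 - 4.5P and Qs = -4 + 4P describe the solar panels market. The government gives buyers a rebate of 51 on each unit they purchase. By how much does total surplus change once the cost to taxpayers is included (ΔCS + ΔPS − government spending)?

Net change in total surplus = -2754

Pre-subsidy: 905.5 - 4.5P = -4 + 4P gives P* = 107, Q* = 424.
With the rebate, buyers effectively pay Pb = Ps − 51, where Ps is the price sellers receive.
Demand in terms of Ps becomes Qd = 905.5 − 4.5(Ps − 51) = 1135 - 4.5Ps. Setting this equal to supply: 1135 - 4.5Ps = -4 + 4Ps, so Ps = 134.
Buyers pay Pb = 134 − 51 = 83; Q' = -4 + 4·134 = 532.
ΔCS = ½(424 + 532)(107 − 83) = 11472; ΔPS = ½(424 + 532)(134 − 107) = 12906.
Government spending = 51 × 532 = 27132.
Net change = 11472 + 12906 − 27132 = -2754. The loss equals the DWL triangle ½·51·108.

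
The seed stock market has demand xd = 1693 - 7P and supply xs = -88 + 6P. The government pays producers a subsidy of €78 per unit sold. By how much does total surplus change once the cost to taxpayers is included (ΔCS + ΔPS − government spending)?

Net change in total surplus = -€9828

Pre-subsidy: 1693 - 7P = -88 + 6P gives P* = 137, x* = 734.
With the subsidy, sellers receive Ps = Pb + 78 for each unit, where Pb is the price buyers pay.
Supply in terms of Pb becomes xs = -88 + 6(Pb + 78) = 380 + 6Pb. Setting this equal to demand: 1693 - 7Pb = 380 + 6Pb, so Pb = 101.
Sellers receive Ps = 101 + 78 = 179; x' = 1693 − 7·101 = 986.
ΔCS = ½(734 + 986)(137 − 101) = 30960; ΔPS = ½(734 + 986)(179 − 137) = 36120.
Government spending = 78 × 986 = 76908.
Net change = 30960 + 36120 − 76908 = -9828. The loss equals the DWL triangle ½·78·252.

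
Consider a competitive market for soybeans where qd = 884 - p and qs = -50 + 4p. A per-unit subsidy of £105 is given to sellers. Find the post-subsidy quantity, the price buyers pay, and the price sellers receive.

Pre-subsidy: 884 - p = -50 + 4p gives p* = 186.8, q* = 697.2.
With the subsidy, sellers receive ps = pb + 105 for each unit, where pb is the price buyers pay.
Supply in terms of pb becomes qs = -50 + 4(pb + 105) = 370 + 4pb. Setting this equal to demand: 884 - pb = 370 + 4pb, so pb = 102.8.
Sellers receive ps = 102.8 + 105 = 207.8; q' = 884 − 1·102.8 = 781.2.

q' = 781.2; buyers pay £102.8; sellers receive £207.8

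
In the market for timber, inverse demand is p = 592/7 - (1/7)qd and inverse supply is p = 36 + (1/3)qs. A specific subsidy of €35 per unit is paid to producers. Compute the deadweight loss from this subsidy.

Deadweight loss = €1286.25

Pre-subsidy: 592/7 - (1/7)q = 36 + (1/3)q gives q* = 102 and p* = 70.
With the subsidy, sellers receive ps = pb + 35 for each unit, where pb is the price buyers pay.
On the curves, pb = 592/7 - (1/7)q and ps = 36 + (1/3)q; the wedge ps − pb = 35 gives 36 + (1/3)q − (592/7 - (1/7)q) = 35, so q' = 175.5.
Then pb = 592/7 − (1/7)·175.5 = 59.5 and ps = 36 + (1/3)·175.5 = 94.5.
The subsidy expands output by 175.5 − 102 = 73.5 past the efficient level; on those units the gap between marginal cost and willingness to pay runs from 0 up to 35.
DWL = ½ × 35 × 73.5 = 1286.25.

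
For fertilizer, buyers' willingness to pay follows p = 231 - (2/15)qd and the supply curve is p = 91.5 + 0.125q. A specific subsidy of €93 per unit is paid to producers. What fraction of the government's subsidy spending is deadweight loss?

DWL / government spending = 0.2

Pre-subsidy: 231 - (2/15)q = 91.5 + 0.125q gives q* = 540 and p* = 159.
With the subsidy, sellers receive ps = pb + 93 for each unit, where pb is the price buyers pay.
On the curves, pb = 231 - (2/15)q and ps = 91.5 + 0.125q; the wedge ps − pb = 93 gives 91.5 + 0.125q − (231 - (2/15)q) = 93, so q' = 900.
Then pb = 231 − (2/15)·900 = 111 and ps = 91.5 + 0.125·900 = 204.
ΔCS = ½(540 + 900)(159 − 111) = 34560; ΔPS = ½(540 + 900)(204 − 159) = 32400.
Government spending = 93 × 900 = 83700.
DWL = ½ × 93 × (900 − 540) = 16740; fraction = 16740 / 83700 = 0.2.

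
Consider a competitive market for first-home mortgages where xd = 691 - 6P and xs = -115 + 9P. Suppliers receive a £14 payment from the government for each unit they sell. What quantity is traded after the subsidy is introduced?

x' = 419

Pre-subsidy: 691 - 6P = -115 + 9P gives P* = 806/15, x* = 368.6.
With the subsidy, sellers receive Ps = Pb + 14 for each unit, where Pb is the price buyers pay.
Supply in terms of Pb becomes xs = -115 + 9(Pb + 14) = 11 + 9Pb. Setting this equal to demand: 691 - 6Pb = 11 + 9Pb, so Pb = 136/3.
Sellers receive Ps = 136/3 + 14 = 178/3; x' = 691 − 6·(136/3) = 419.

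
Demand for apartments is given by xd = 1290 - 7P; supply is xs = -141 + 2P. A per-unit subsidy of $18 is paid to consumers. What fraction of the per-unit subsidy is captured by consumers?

Consumer share = 2/9

Pre-subsidy: 1290 - 7P = -141 + 2P gives P* = 159, x* = 177.
With the rebate, buyers effectively pay Pb = Ps − 18, where Ps is the price sellers receive.
Demand in terms of Ps becomes xd = 1290 − 7(Ps − 18) = 1416 - 7Ps. Setting this equal to supply: 1416 - 7Ps = -141 + 2Ps, so Ps = 173.
Buyers pay Pb = 173 − 18 = 155; x' = -141 + 2·173 = 205.
Buyers' price falls by P* − Pb = 159 − 155 = 4; sellers' price rises by Ps − P* = 173 − 159 = 14.
So consumers capture 4/18 = 2/9 of each unit of subsidy.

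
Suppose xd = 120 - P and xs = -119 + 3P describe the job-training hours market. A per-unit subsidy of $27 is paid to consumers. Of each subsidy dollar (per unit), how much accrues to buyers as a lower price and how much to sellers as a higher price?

Pre-subsidy: 120 - P = -119 + 3P gives P* = 59.75, x* = 60.25.
With the rebate, buyers effectively pay Pb = Ps − 27, where Ps is the price sellers receive.
Demand in terms of Ps becomes xd = 120 − 1(Ps − 27) = 147 - Ps. Setting this equal to supply: 147 - Ps = -119 + 3Ps, so Ps = 66.5.
Buyers pay Pb = 66.5 − 27 = 39.5; x' = -119 + 3·66.5 = 80.5.
Buyers' price falls by P* − Pb = 59.75 − 39.5 = 20.25; sellers' price rises by Ps − P* = 66.5 − 59.75 = 6.75.

Buyers gain $20.25 per unit; sellers gain $6.75 per unit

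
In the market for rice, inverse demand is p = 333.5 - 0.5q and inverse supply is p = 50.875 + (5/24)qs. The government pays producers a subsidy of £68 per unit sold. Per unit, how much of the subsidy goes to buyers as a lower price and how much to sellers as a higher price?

Buyers gain £48 per unit; sellers gain £20 per unit

Pre-subsidy: 333.5 - 0.5q = 50.875 + (5/24)q gives q* = 399 and p* = 134.
With the subsidy, sellers receive ps = pb + 68 for each unit, where pb is the price buyers pay.
On the curves, pb = 333.5 - 0.5q and ps = 50.875 + (5/24)q; the wedge ps − pb = 68 gives 50.875 + (5/24)q − (333.5 - 0.5q) = 68, so q' = 495.
Then pb = 333.5 − 0.5·495 = 86 and ps = 50.875 + (5/24)·495 = 154.
Buyers' price falls by p* − pb = 134 − 86 = 48; sellers' price rises by ps − p* = 154 − 134 = 20.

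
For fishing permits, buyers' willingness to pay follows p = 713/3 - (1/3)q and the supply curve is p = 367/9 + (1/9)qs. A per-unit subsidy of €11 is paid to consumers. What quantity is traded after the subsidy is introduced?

q' = 467.75

Pre-subsidy: 713/3 - (1/3)q = 367/9 + (1/9)q gives q* = 443 and p* = 90.
With the rebate, buyers effectively pay pb = ps − 11, where ps is the price sellers receive.
On the curves, pb = 713/3 - (1/3)q and ps = 367/9 + (1/9)q; the wedge ps − pb = 11 gives 367/9 + (1/9)q − (713/3 - (1/3)q) = 11, so q' = 467.75.
Then pb = 713/3 − (1/3)·467.75 = 81.75 and ps = 367/9 + (1/9)·467.75 = 92.75.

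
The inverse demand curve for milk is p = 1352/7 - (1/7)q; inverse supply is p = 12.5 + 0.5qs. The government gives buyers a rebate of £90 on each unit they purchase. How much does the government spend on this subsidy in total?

Pre-subsidy: 1352/7 - (1/7)q = 12.5 + 0.5q gives q* = 281 and p* = 153.
With the rebate, buyers effectively pay pb = ps − 90, where ps is the price sellers receive.
On the curves, pb = 1352/7 - (1/7)q and ps = 12.5 + 0.5q; the wedge ps − pb = 90 gives 12.5 + 0.5q − (1352/7 - (1/7)q) = 90, so q' = 421.
Then pb = 1352/7 − (1/7)·421 = 133 and ps = 12.5 + 0.5·421 = 223.
Government outlay = subsidy × quantity = 90 × 421 = 37890.

Government cost = £37890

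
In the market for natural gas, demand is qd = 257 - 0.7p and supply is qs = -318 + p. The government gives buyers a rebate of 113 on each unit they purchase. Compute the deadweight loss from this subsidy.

Pre-subsidy: 257 - 0.7p = -318 + p gives p* = 5750/17, q* = 344/17.
With the rebate, buyers effectively pay pb = ps − 113, where ps is the price sellers receive.
Demand in terms of ps becomes qd = 257 − 0.7(ps − 113) = 336.1 - 0.7ps. Setting this equal to supply: 336.1 - 0.7ps = -318 + ps, so ps = 6541/17.
Buyers pay pb = 6541/17 − 113 = 4620/17; q' = -318 + 1·(6541/17) = 1135/17.
The subsidy expands output by 1135/17 − 344/17 = 791/17 past the efficient level; on those units the gap between marginal cost and willingness to pay runs from 0 up to 113.
DWL = ½ × 113 × 791/17 = 89383/34.

Deadweight loss = 89383/34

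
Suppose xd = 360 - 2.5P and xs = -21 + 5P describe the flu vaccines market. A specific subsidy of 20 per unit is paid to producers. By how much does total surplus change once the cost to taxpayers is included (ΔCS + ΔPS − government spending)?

Net change in total surplus = -1000/3

Pre-subsidy: 360 - 2.5P = -21 + 5P gives P* = 50.8, x* = 233.
With the subsidy, sellers receive Ps = Pb + 20 for each unit, where Pb is the price buyers pay.
Supply in terms of Pb becomes xs = -21 + 5(Pb + 20) = 79 + 5Pb. Setting this equal to demand: 360 - 2.5Pb = 79 + 5Pb, so Pb = 562/15.
Sellers receive Ps = 562/15 + 20 = 862/15; x' = 360 − 2.5·(562/15) = 799/3.
ΔCS = ½(233 + 799/3)(50.8 − 562/15) = 29960/9; ΔPS = ½(233 + 799/3)(862/15 − 50.8) = 14980/9.
Government spending = 20 × 799/3 = 15980/3.
Net change = 29960/9 + 14980/9 − 15980/3 = -1000/3. The loss equals the DWL triangle ½·20·100/3.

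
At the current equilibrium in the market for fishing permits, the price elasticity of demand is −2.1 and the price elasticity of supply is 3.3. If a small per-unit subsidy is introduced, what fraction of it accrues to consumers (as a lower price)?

For a small subsidy around the equilibrium, the benefit split depends on the relative slopes, which at a point are proportional to the elasticities.
Buyer share = εs/(εs + |εd|) = 3.3/(3.3 + 2.1) = 11/18; seller share = |εd|/(εs + |εd|) = 7/18.

Consumer share = 11/18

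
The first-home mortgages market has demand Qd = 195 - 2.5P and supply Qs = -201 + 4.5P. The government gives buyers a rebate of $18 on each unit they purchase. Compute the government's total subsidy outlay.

Government cost = $1485

Pre-subsidy: 195 - 2.5P = -201 + 4.5P gives P* = 396/7, Q* = 375/7.
With the rebate, buyers effectively pay Pb = Ps − 18, where Ps is the price sellers receive.
Demand in terms of Ps becomes Qd = 195 − 2.5(Ps − 18) = 240 - 2.5Ps. Setting this equal to supply: 240 - 2.5Ps = -201 + 4.5Ps, so Ps = 63.
Buyers pay Pb = 63 − 18 = 45; Q' = -201 + 4.5·63 = 82.5.
Government outlay = subsidy × quantity = 18 × 82.5 = 1485.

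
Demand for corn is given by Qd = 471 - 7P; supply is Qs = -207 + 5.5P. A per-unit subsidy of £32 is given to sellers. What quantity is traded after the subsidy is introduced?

Pre-subsidy: 471 - 7P = -207 + 5.5P gives P* = 54.24, Q* = 91.32.
With the subsidy, sellers receive Ps = Pb + 32 for each unit, where Pb is the price buyers pay.
Supply in terms of Pb becomes Qs = -207 + 5.5(Pb + 32) = -31 + 5.5Pb. Setting this equal to demand: 471 - 7Pb = -31 + 5.5Pb, so Pb = 40.16.
Sellers receive Ps = 40.16 + 32 = 72.16; Q' = 471 − 7·40.16 = 189.88.

Q' = 189.88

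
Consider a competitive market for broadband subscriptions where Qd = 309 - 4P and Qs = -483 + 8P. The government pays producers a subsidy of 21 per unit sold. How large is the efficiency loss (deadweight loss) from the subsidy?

Pre-subsidy: 309 - 4P = -483 + 8P gives P* = 66, Q* = 45.
With the subsidy, sellers receive Ps = Pb + 21 for each unit, where Pb is the price buyers pay.
Supply in terms of Pb becomes Qs = -483 + 8(Pb + 21) = -315 + 8Pb. Setting this equal to demand: 309 - 4Pb = -315 + 8Pb, so Pb = 52.
Sellers receive Ps = 52 + 21 = 73; Q' = 309 − 4·52 = 101.
The subsidy expands output by 101 − 45 = 56 past the efficient level; on those units the gap between marginal cost and willingness to pay runs from 0 up to 21.
DWL = ½ × 21 × 56 = 588.

Deadweight loss = 588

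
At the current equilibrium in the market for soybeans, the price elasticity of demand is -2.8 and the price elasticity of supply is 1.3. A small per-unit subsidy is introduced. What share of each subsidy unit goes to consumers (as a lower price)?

Consumer share = 13/41

For a small subsidy around the equilibrium, the benefit split depends on the relative slopes, which at a point are proportional to the elasticities.
Buyer share = εs/(εs + |εd|) = 1.3/(1.3 + 2.8) = 13/41; seller share = |εd|/(εs + |εd|) = 28/41.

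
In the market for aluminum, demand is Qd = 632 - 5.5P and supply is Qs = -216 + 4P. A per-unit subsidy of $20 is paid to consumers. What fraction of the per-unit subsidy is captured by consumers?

Consumer share = 8/19

Pre-subsidy: 632 - 5.5P = -216 + 4P gives P* = 1696/19, Q* = 2680/19.
With the rebate, buyers effectively pay Pb = Ps − 20, where Ps is the price sellers receive.
Demand in terms of Ps becomes Qd = 632 − 5.5(Ps − 20) = 742 - 5.5Ps. Setting this equal to supply: 742 - 5.5Ps = -216 + 4Ps, so Ps = 1916/19.
Buyers pay Pb = 1916/19 − 20 = 1536/19; Q' = -216 + 4·(1916/19) = 3560/19.
Buyers' price falls by P* − Pb = 1696/19 − 1536/19 = 160/19; sellers' price rises by Ps − P* = 1916/19 − 1696/19 = 220/19.
So consumers capture (160/19)/20 = 8/19 of each unit of subsidy.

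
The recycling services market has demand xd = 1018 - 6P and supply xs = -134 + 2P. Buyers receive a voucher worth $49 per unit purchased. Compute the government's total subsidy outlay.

Government cost = $11147.5

Pre-subsidy: 1018 - 6P = -134 + 2P gives P* = 144, x* = 154.
With the rebate, buyers effectively pay Pb = Ps − 49, where Ps is the price sellers receive.
Demand in terms of Ps becomes xd = 1018 − 6(Ps − 49) = 1312 - 6Ps. Setting this equal to supply: 1312 - 6Ps = -134 + 2Ps, so Ps = 180.75.
Buyers pay Pb = 180.75 − 49 = 131.75; x' = -134 + 2·180.75 = 227.5.
Government outlay = subsidy × quantity = 49 × 227.5 = 11147.5.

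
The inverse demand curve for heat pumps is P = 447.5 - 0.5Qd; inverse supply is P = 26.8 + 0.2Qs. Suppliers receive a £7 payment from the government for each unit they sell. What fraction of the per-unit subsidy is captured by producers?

Pre-subsidy: 447.5 - 0.5Q = 26.8 + 0.2Q gives Q* = 601 and P* = 147.
With the subsidy, sellers receive Ps = Pb + 7 for each unit, where Pb is the price buyers pay.
On the curves, Pb = 447.5 - 0.5Q and Ps = 26.8 + 0.2Q; the wedge Ps − Pb = 7 gives 26.8 + 0.2Q − (447.5 - 0.5Q) = 7, so Q' = 611.
Then Pb = 447.5 − 0.5·611 = 142 and Ps = 26.8 + 0.2·611 = 149.
Buyers' price falls by P* − Pb = 147 − 142 = 5; sellers' price rises by Ps − P* = 149 − 147 = 2.
So producers capture 2/7 = 2/7 of each unit of subsidy.

Producer share = 2/7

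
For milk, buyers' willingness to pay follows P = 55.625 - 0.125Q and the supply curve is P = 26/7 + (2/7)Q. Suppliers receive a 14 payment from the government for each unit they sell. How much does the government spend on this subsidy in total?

Pre-subsidy: 55.625 - 0.125Q = 26/7 + (2/7)Q gives Q* = 2907/23 and P* = 916/23.
With the subsidy, sellers receive Ps = Pb + 14 for each unit, where Pb is the price buyers pay.
On the curves, Pb = 55.625 - 0.125Q and Ps = 26/7 + (2/7)Q; the wedge Ps − Pb = 14 gives 26/7 + (2/7)Q − (55.625 - 0.125Q) = 14, so Q' = 3691/23.
Then Pb = 55.625 − 0.125·(3691/23) = 818/23 and Ps = 26/7 + (2/7)·(3691/23) = 1140/23.
Government outlay = subsidy × quantity = 14 × 3691/23 = 51674/23.

Government cost = 51674/23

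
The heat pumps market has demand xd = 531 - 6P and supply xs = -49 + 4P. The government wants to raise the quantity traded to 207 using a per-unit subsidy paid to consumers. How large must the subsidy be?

Required subsidy s = 10 per unit

At x = 207, invert demand for the buyer price: Pb = (531 − 207)/6 = 54; invert supply for the seller price: Ps = (207 − (-49))/4 = 64.
The subsidy must fill the gap: s = Ps − Pb = 64 − 54 = 10.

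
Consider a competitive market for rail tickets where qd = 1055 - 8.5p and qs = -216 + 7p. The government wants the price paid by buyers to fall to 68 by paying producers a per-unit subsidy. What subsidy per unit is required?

Required subsidy s = 31 per unit

At a buyer price of 68, quantity demanded is 1055 − 8.5·68 = 477.
Sellers supply 477 only when they receive ps with -216 + 7·ps = 477, i.e. ps = 99.
s = ps − pb = 99 − 68 = 31.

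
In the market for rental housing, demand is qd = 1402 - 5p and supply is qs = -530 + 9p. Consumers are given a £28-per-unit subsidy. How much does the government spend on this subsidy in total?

Pre-subsidy: 1402 - 5p = -530 + 9p gives p* = 138, q* = 712.
With the rebate, buyers effectively pay pb = ps − 28, where ps is the price sellers receive.
Demand in terms of ps becomes qd = 1402 − 5(ps − 28) = 1542 - 5ps. Setting this equal to supply: 1542 - 5ps = -530 + 9ps, so ps = 148.
Buyers pay pb = 148 − 28 = 120; q' = -530 + 9·148 = 802.
Government outlay = subsidy × quantity = 28 × 802 = 22456.

Government cost = £22456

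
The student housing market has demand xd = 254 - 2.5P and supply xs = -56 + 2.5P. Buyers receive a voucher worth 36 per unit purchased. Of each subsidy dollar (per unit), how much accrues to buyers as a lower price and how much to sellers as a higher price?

Pre-subsidy: 254 - 2.5P = -56 + 2.5P gives P* = 62, x* = 99.
With the rebate, buyers effectively pay Pb = Ps − 36, where Ps is the price sellers receive.
Demand in terms of Ps becomes xd = 254 − 2.5(Ps − 36) = 344 - 2.5Ps. Setting this equal to supply: 344 - 2.5Ps = -56 + 2.5Ps, so Ps = 80.
Buyers pay Pb = 80 − 36 = 44; x' = -56 + 2.5·80 = 144.
Buyers' price falls by P* − Pb = 62 − 44 = 18; sellers' price rises by Ps − P* = 80 − 62 = 18.

Buyers gain 18 per unit; sellers gain 18 per unit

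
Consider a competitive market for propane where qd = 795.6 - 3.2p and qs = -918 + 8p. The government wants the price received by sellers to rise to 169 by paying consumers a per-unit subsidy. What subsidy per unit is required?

At a seller price of 169, quantity supplied is -918 + 8·169 = 434.
Buyers absorb 434 only when they pay pb with 795.6 − 3.2·pb = 434, i.e. pb = 113.
s = ps − pb = 169 − 113 = 56.

Required subsidy s = 56 per unit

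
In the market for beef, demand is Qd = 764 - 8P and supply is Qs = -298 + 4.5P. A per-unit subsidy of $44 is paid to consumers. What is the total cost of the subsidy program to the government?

Pre-subsidy: 764 - 8P = -298 + 4.5P gives P* = 84.96, Q* = 84.32.
With the rebate, buyers effectively pay Pb = Ps − 44, where Ps is the price sellers receive.
Demand in terms of Ps becomes Qd = 764 − 8(Ps − 44) = 1116 - 8Ps. Setting this equal to supply: 1116 - 8Ps = -298 + 4.5Ps, so Ps = 113.12.
Buyers pay Pb = 113.12 − 44 = 69.12; Q' = -298 + 4.5·113.12 = 211.04.
Government outlay = subsidy × quantity = 44 × 211.04 = 9285.76.

Government cost = $9285.76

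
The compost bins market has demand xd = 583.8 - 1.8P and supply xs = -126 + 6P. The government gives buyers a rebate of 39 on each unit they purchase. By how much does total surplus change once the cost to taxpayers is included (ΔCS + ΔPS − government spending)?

Net change in total surplus = -1053

Pre-subsidy: 583.8 - 1.8P = -126 + 6P gives P* = 91, x* = 420.
With the rebate, buyers effectively pay Pb = Ps − 39, where Ps is the price sellers receive.
Demand in terms of Ps becomes xd = 583.8 − 1.8(Ps − 39) = 654 - 1.8Ps. Setting this equal to supply: 654 - 1.8Ps = -126 + 6Ps, so Ps = 100.
Buyers pay Pb = 100 − 39 = 61; x' = -126 + 6·100 = 474.
ΔCS = ½(420 + 474)(91 − 61) = 13410; ΔPS = ½(420 + 474)(100 − 91) = 4023.
Government spending = 39 × 474 = 18486.
Net change = 13410 + 4023 − 18486 = -1053. The loss equals the DWL triangle ½·39·54.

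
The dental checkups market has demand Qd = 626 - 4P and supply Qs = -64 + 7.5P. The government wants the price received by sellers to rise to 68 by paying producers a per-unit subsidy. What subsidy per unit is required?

Required subsidy s = 23 per unit

At a seller price of 68, quantity supplied is -64 + 7.5·68 = 446.
Buyers absorb 446 only when they pay Pb with 626 − 4·Pb = 446, i.e. Pb = 45.
s = Ps − Pb = 68 − 45 = 23.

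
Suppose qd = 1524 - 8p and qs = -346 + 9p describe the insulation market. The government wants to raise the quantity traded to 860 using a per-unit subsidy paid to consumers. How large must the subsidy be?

At q = 860, invert demand for the buyer price: pb = (1524 − 860)/8 = 83; invert supply for the seller price: ps = (860 − (-346))/9 = 134.
The subsidy must fill the gap: s = ps − pb = 134 − 83 = 51.

Required subsidy s = 51 per unit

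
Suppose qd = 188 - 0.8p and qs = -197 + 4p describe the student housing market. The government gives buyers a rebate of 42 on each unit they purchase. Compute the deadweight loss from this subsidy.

Pre-subsidy: 188 - 0.8p = -197 + 4p gives p* = 1925/24, q* = 743/6.
With the rebate, buyers effectively pay pb = ps − 42, where ps is the price sellers receive.
Demand in terms of ps becomes qd = 188 − 0.8(ps − 42) = 221.6 - 0.8ps. Setting this equal to supply: 221.6 - 0.8ps = -197 + 4ps, so ps = 2093/24.
Buyers pay pb = 2093/24 − 42 = 1085/24; q' = -197 + 4·(2093/24) = 911/6.
The subsidy expands output by 911/6 − 743/6 = 28 past the efficient level; on those units the gap between marginal cost and willingness to pay runs from 0 up to 42.
DWL = ½ × 42 × 28 = 588.

Deadweight loss = 588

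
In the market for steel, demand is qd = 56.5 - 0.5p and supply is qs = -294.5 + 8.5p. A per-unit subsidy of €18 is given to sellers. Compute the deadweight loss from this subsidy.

Pre-subsidy: 56.5 - 0.5p = -294.5 + 8.5p gives p* = 39, q* = 37.
With the subsidy, sellers receive ps = pb + 18 for each unit, where pb is the price buyers pay.
Supply in terms of pb becomes qs = -294.5 + 8.5(pb + 18) = -141.5 + 8.5pb. Setting this equal to demand: 56.5 - 0.5pb = -141.5 + 8.5pb, so pb = 22.
Sellers receive ps = 22 + 18 = 40; q' = 56.5 − 0.5·22 = 45.5.
The subsidy expands output by 45.5 − 37 = 8.5 past the efficient level; on those units the gap between marginal cost and willingness to pay runs from 0 up to 18.
DWL = ½ × 18 × 8.5 = 76.5.

Deadweight loss = €76.5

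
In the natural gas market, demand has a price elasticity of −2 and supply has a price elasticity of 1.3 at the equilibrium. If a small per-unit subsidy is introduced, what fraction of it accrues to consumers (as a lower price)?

Consumer share = 13/33

For a small subsidy around the equilibrium, the benefit split depends on the relative slopes, which at a point are proportional to the elasticities.
Buyer share = εs/(εs + |εd|) = 1.3/(1.3 + 2) = 13/33; seller share = |εd|/(εs + |εd|) = 20/33.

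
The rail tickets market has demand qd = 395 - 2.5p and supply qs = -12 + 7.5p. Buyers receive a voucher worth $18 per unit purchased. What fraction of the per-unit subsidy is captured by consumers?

Pre-subsidy: 395 - 2.5p = -12 + 7.5p gives p* = 40.7, q* = 293.25.
With the rebate, buyers effectively pay pb = ps − 18, where ps is the price sellers receive.
Demand in terms of ps becomes qd = 395 − 2.5(ps − 18) = 440 - 2.5ps. Setting this equal to supply: 440 - 2.5ps = -12 + 7.5ps, so ps = 45.2.
Buyers pay pb = 45.2 − 18 = 27.2; q' = -12 + 7.5·45.2 = 327.
Buyers' price falls by p* − pb = 40.7 − 27.2 = 13.5; sellers' price rises by ps − p* = 45.2 − 40.7 = 4.5.
So consumers capture 13.5/18 = 0.75 of each unit of subsidy.

Consumer share = 0.75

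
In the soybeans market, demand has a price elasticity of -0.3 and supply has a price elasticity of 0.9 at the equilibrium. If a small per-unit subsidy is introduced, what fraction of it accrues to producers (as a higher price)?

Producer share = 0.25

For a small subsidy around the equilibrium, the benefit split depends on the relative slopes, which at a point are proportional to the elasticities.
Buyer share = εs/(εs + |εd|) = 0.9/(0.9 + 0.3) = 0.75; seller share = |εd|/(εs + |εd|) = 0.25.
So producers capture 0.25 of the subsidy.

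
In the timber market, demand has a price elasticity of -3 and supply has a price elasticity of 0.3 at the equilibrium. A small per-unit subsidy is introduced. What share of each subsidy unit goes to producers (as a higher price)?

For a small subsidy around the equilibrium, the benefit split depends on the relative slopes, which at a point are proportional to the elasticities.
Buyer share = εs/(εs + |εd|) = 0.3/(0.3 + 3) = 1/11; seller share = |εd|/(εs + |εd|) = 10/11.
So producers capture 10/11 of the subsidy.

Producer share = 10/11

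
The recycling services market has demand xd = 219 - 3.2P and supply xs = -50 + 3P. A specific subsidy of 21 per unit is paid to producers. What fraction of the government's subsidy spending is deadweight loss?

Pre-subsidy: 219 - 3.2P = -50 + 3P gives P* = 1345/31, x* = 2485/31.
With the subsidy, sellers receive Ps = Pb + 21 for each unit, where Pb is the price buyers pay.
Supply in terms of Pb becomes xs = -50 + 3(Pb + 21) = 13 + 3Pb. Setting this equal to demand: 219 - 3.2Pb = 13 + 3Pb, so Pb = 1030/31.
Sellers receive Ps = 1030/31 + 21 = 1681/31; x' = 219 − 3.2·(1030/31) = 3493/31.
ΔCS = ½(2485/31 + 3493/31)(1345/31 − 1030/31) = 941535/961; ΔPS = ½(2485/31 + 3493/31)(1681/31 − 1345/31) = 1004304/961.
Government spending = 21 × 3493/31 = 73353/31.
DWL = ½ × 21 × (3493/31 − 2485/31) = 10584/31; fraction = (10584/31) / (73353/31) = 72/499.

DWL / government spending = 72/499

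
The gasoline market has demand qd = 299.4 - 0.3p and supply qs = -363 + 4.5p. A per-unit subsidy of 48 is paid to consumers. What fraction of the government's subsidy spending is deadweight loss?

Pre-subsidy: 299.4 - 0.3p = -363 + 4.5p gives p* = 138, q* = 258.
With the rebate, buyers effectively pay pb = ps − 48, where ps is the price sellers receive.
Demand in terms of ps becomes qd = 299.4 − 0.3(ps − 48) = 313.8 - 0.3ps. Setting this equal to supply: 313.8 - 0.3ps = -363 + 4.5ps, so ps = 141.
Buyers pay pb = 141 − 48 = 93; q' = -363 + 4.5·141 = 271.5.
ΔCS = ½(258 + 271.5)(138 − 93) = 11913.75; ΔPS = ½(258 + 271.5)(141 − 138) = 794.25.
Government spending = 48 × 271.5 = 13032.
DWL = ½ × 48 × (271.5 − 258) = 324; fraction = 324 / 13032 = 9/362.

DWL / government spending = 9/362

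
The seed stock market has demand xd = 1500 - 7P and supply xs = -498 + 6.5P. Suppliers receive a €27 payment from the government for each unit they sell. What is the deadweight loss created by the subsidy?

Deadweight loss = €1228.5

Pre-subsidy: 1500 - 7P = -498 + 6.5P gives P* = 148, x* = 464.
With the subsidy, sellers receive Ps = Pb + 27 for each unit, where Pb is the price buyers pay.
Supply in terms of Pb becomes xs = -498 + 6.5(Pb + 27) = -322.5 + 6.5Pb. Setting this equal to demand: 1500 - 7Pb = -322.5 + 6.5Pb, so Pb = 135.
Sellers receive Ps = 135 + 27 = 162; x' = 1500 − 7·135 = 555.
The subsidy expands output by 555 − 464 = 91 past the efficient level; on those units the gap between marginal cost and willingness to pay runs from 0 up to 27.
DWL = ½ × 27 × 91 = 1228.5.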